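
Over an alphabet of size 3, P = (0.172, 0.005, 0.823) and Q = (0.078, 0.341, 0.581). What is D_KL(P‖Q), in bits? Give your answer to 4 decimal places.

D(P‖Q) = Σ p·log₂(p/q).
  0.172·log₂(0.172/0.078) = 0.19623
  0.005·log₂(0.005/0.341) = -0.03046
  0.823·log₂(0.823/0.581) = 0.41344
D(P‖Q) = 0.5792 bits.

0.5792 bits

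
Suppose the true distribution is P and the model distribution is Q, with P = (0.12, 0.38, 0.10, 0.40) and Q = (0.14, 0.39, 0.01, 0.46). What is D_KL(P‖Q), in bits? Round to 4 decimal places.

0.2106 bits

D(P‖Q) = Σ p·log₂(p/q).
  0.12·log₂(0.12/0.14) = -0.02669
  0.38·log₂(0.38/0.39) = -0.01424
  0.10·log₂(0.10/0.01) = 0.33219
  0.40·log₂(0.40/0.46) = -0.08065
D(P‖Q) = 0.2106 bits.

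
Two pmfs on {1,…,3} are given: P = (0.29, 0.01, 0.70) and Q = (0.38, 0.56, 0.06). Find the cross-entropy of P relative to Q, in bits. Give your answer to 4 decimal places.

3.2544 bits

H(P,Q) = −Σ p·log₂ q.
  −0.29·log₂(0.38) = 0.40482
  −0.01·log₂(0.56) = 0.00837
  −0.70·log₂(0.06) = 2.84123
H(P,Q) = 3.2544 bits.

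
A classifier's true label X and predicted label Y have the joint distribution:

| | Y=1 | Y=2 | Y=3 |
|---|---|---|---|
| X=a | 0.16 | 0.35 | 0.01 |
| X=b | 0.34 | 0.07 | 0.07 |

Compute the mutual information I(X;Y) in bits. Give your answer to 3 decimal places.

Marginals: p(X) = (0.5200, 0.4800), p(Y) = (0.5000, 0.4200, 0.0800).
I(X;Y) = Σ p(x,y)·log₂[p(x,y)/(p(x)p(y))].
  (a,1): 0.16·log₂(0.6154) = -0.1121
  (a,2): 0.35·log₂(1.6026) = 0.2381
  (a,3): 0.01·log₂(0.2404) = -0.0206
  (b,1): 0.34·log₂(1.4167) = 0.1709
  (b,2): 0.07·log₂(0.3472) = -0.1068
  (b,3): 0.07·log₂(1.8229) = 0.0606
Sum = 0.230 bits.

0.230 bits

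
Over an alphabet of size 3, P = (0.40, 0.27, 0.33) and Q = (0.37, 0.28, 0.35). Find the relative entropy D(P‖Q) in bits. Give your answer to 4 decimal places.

0.0028 bits

D(P‖Q) = Σ p·log₂(p/q).
  0.40·log₂(0.40/0.37) = 0.04499
  0.27·log₂(0.27/0.28) = -0.01417
  0.33·log₂(0.33/0.35) = -0.02801
D(P‖Q) = 0.0028 bits.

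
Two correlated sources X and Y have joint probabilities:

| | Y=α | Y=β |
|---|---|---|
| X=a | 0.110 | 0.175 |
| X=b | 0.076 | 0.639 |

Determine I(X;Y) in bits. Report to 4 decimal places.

0.0694 bits

Marginals: p(X) = (0.2850, 0.7150), p(Y) = (0.1860, 0.8140).
I(X;Y) = H(X) + H(Y) − H(X,Y).
H(X) = 0.8622, H(Y) = 0.6930, H(X,Y) = 1.4858.
I(X;Y) = 0.8622 + 0.6930 − 1.4858 = 0.0694 bits.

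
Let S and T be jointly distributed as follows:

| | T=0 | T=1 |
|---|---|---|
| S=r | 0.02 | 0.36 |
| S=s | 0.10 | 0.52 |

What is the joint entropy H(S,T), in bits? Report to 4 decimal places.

H(S,T) = −Σ p(x,y)·log₂ p(x,y) over all 4 cells.
  cell (r,0): −0.02·log₂0.02 = 0.11288
  cell (r,1): −0.36·log₂0.36 = 0.53062
  cell (s,0): −0.10·log₂0.10 = 0.33219
  cell (s,1): −0.52·log₂0.52 = 0.49058
Sum = 1.4663 bits.

1.4663 bits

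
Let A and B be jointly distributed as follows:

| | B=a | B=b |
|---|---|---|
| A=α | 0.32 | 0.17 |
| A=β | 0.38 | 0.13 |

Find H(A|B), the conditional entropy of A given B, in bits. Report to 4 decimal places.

0.9924 bits

Chain rule: H(A|B) = H(A,B) − H(B).
Marginals: p(A) = (0.4900, 0.5100), p(B) = (0.7000, 0.3000).
H(A,B) = 1.8737 bits; H(B) = 0.8813 bits.
H(A|B) = 1.8737 − 0.8813 = 0.9924 bits.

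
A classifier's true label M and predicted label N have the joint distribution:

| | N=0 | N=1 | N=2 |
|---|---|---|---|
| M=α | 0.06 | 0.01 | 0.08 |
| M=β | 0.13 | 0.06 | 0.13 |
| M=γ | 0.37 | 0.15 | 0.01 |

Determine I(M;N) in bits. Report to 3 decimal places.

Marginals: p(M) = (0.1500, 0.3200, 0.5300), p(N) = (0.5600, 0.2200, 0.2200).
I(M;N) = Σ p(x,y)·log₂[p(x,y)/(p(x)p(y))].
  (α,0): 0.06·log₂(0.7143) = -0.0291
  (α,1): 0.01·log₂(0.3030) = -0.0172
  (α,2): 0.08·log₂(2.4242) = 0.1022
  (β,0): 0.13·log₂(0.7254) = -0.0602
  (β,1): 0.06·log₂(0.8523) = -0.0138
  (β,2): 0.13·log₂(1.8466) = 0.1150
  (γ,0): 0.37·log₂(1.2466) = 0.1177
  (γ,1): 0.15·log₂(1.2864) = 0.0545
  (γ,2): 0.01·log₂(0.0858) = -0.0354
Sum = 0.234 bits.

0.234 bits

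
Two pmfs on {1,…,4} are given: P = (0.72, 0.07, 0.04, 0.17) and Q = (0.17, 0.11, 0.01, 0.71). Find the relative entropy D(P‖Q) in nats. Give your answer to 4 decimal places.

D(P‖Q) = Σ p·ln(p/q).
  0.72·ln(0.72/0.17) = 1.03929
  0.07·ln(0.07/0.11) = -0.03164
  0.04·ln(0.04/0.01) = 0.05545
  0.17·ln(0.17/0.71) = -0.24301
D(P‖Q) = 0.8201 nats.

0.8201 nats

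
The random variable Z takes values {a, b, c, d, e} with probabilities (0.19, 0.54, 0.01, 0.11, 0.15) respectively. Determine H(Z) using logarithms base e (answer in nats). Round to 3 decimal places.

1.222 nats

H(Z) = −Σ p·ln p.
  −(0.19)·ln(0.19) = 0.3155
  −(0.54)·ln(0.54) = 0.3327
  −(0.01)·ln(0.01) = 0.0461
  −(0.11)·ln(0.11) = 0.2428
  −(0.15)·ln(0.15) = 0.2846
Sum: 0.3155 + 0.3327 + 0.0461 + 0.2428 + 0.2846 = 1.222 nats.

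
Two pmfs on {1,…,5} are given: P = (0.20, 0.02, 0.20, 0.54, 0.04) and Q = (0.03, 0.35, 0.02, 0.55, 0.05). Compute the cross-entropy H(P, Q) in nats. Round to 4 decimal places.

H(P,Q) = −Σ p·ln q.
  −0.20·ln(0.03) = 0.70131
  −0.02·ln(0.35) = 0.02100
  −0.20·ln(0.02) = 0.78240
  −0.54·ln(0.55) = 0.32283
  −0.04·ln(0.05) = 0.11983
H(P,Q) = 1.9474 nats.

1.9474 nats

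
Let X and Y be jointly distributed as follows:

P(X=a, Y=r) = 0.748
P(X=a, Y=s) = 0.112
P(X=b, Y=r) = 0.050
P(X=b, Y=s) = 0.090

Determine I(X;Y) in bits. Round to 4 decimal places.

Marginals: p(X) = (0.8600, 0.1400), p(Y) = (0.7980, 0.2020).
I(X;Y) = Σ p(x,y)·log₂[p(x,y)/(p(x)p(y))].
  (a,r): 0.748·log₂(1.0899) = 0.09293
  (a,s): 0.112·log₂(0.6447) = -0.07093
  (b,r): 0.050·log₂(0.4475) = -0.05799
  (b,s): 0.090·log₂(3.1825) = 0.15031
Sum = 0.1143 bits.

0.1143 bits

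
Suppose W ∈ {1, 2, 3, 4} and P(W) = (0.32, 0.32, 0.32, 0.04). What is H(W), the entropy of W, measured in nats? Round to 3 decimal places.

H(W) = −Σ p·ln p.
  −(0.32)·ln(0.32) = 0.3646
  −(0.32)·ln(0.32) = 0.3646
  −(0.32)·ln(0.32) = 0.3646
  −(0.04)·ln(0.04) = 0.1288
Sum: 0.3646 + 0.3646 + 0.3646 + 0.1288 = 1.223 nats.

1.223 nats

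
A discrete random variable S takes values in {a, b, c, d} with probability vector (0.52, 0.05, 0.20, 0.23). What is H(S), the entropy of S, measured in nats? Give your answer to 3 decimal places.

H(S) = −Σ p·ln p.
  −(0.52)·ln(0.52) = 0.3400
  −(0.05)·ln(0.05) = 0.1498
  −(0.20)·ln(0.20) = 0.3219
  −(0.23)·ln(0.23) = 0.3380
Sum: 0.3400 + 0.1498 + 0.3219 + 0.3380 = 1.150 nats.

1.150 nats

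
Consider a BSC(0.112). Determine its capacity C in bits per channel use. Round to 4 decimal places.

0.4941 bits

Binary symmetric channel: C = 1 − h₂(ε) where h₂ is the binary entropy function.
h₂(0.112) = −0.112·log₂0.112 − 0.888·log₂0.888 = 0.5059.
C = 1 − 0.5059 = 0.4941 bits per channel use.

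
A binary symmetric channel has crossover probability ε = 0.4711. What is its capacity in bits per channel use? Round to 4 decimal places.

Binary symmetric channel: C = 1 − h₂(ε) where h₂ is the binary entropy function.
h₂(0.4711) = −0.4711·log₂0.4711 − 0.5289·log₂0.5289 = 0.9976.
C = 1 − 0.9976 = 0.0024 bits per channel use.

0.0024 bits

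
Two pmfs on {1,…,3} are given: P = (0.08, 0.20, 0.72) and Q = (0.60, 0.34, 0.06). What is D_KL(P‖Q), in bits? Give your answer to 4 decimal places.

2.1955 bits

D(P‖Q) = Σ p·log₂(p/q).
  0.08·log₂(0.08/0.60) = -0.23255
  0.20·log₂(0.20/0.34) = -0.15311
  0.72·log₂(0.72/0.06) = 2.58117
D(P‖Q) = 2.1955 bits.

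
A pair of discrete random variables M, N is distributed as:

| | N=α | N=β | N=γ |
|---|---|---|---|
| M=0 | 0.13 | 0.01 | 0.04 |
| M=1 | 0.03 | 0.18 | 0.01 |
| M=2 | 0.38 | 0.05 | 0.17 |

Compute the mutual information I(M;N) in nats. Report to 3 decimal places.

0.238 nats

Marginals: p(M) = (0.1800, 0.2200, 0.6000), p(N) = (0.5400, 0.2400, 0.2200).
I(M;N) = H(M) + H(N) − H(M,N).
H(M) = 0.9483, H(N) = 1.0084, H(M,N) = 1.7186.
I(M;N) = 0.9483 + 1.0084 − 1.7186 = 0.238 nats.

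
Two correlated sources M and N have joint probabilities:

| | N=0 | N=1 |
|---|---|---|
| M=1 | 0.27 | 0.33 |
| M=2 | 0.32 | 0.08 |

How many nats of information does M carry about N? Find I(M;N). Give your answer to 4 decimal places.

Marginals: p(M) = (0.6000, 0.4000), p(N) = (0.5900, 0.4100).
I(M;N) = H(M) + H(N) − H(M,N).
H(M) = 0.6730, H(N) = 0.6769, H(M,N) = 1.2861.
I(M;N) = 0.6730 + 0.6769 − 1.2861 = 0.0638 nats.

0.0638 nats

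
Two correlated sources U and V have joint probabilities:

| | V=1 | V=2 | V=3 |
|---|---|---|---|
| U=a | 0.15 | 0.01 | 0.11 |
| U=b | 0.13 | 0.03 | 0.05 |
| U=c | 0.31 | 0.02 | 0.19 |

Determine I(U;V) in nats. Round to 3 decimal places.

0.018 nats

Marginals: p(U) = (0.2700, 0.2100, 0.5200), p(V) = (0.5900, 0.0600, 0.3500).
I(U;V) = H(U) + H(V) − H(U,V).
H(U) = 1.0213, H(V) = 0.8475, H(U,V) = 1.8505.
I(U;V) = 1.0213 + 0.8475 − 1.8505 = 0.018 nats.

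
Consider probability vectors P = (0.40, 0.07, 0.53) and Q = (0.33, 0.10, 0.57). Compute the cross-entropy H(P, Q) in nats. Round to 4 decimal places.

0.9026 nats

H(P,Q) = −Σ p·ln q.
  −0.40·ln(0.33) = 0.44347
  −0.07·ln(0.10) = 0.16118
  −0.53·ln(0.57) = 0.29792
H(P,Q) = 0.9026 nats.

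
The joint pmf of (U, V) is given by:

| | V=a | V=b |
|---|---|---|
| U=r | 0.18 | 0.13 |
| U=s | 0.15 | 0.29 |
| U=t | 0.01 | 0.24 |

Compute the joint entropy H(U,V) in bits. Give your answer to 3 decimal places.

H(U,V) = −Σ p(x,y)·log₂ p(x,y) over all 6 cells.
  cell (r,a): −0.18·log₂0.18 = 0.4453
  cell (r,b): −0.13·log₂0.13 = 0.3826
  cell (s,a): −0.15·log₂0.15 = 0.4105
  cell (s,b): −0.29·log₂0.29 = 0.5179
  cell (t,a): −0.01·log₂0.01 = 0.0664
  cell (t,b): −0.24·log₂0.24 = 0.4941
Sum = 2.317 bits.

2.317 bits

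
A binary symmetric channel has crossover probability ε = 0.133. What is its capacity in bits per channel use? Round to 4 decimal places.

0.4344 bits

Binary symmetric channel: C = 1 − h₂(ε) where h₂ is the binary entropy function.
h₂(0.133) = −0.133·log₂0.133 − 0.867·log₂0.867 = 0.5656.
C = 1 − 0.5656 = 0.4344 bits per channel use.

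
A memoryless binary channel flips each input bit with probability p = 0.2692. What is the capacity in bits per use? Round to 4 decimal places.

0.1597 bits

Binary symmetric channel: C = 1 − h₂(ε) where h₂ is the binary entropy function.
h₂(0.2692) = −0.2692·log₂0.2692 − 0.7308·log₂0.7308 = 0.8403.
C = 1 − 0.8403 = 0.1597 bits per channel use.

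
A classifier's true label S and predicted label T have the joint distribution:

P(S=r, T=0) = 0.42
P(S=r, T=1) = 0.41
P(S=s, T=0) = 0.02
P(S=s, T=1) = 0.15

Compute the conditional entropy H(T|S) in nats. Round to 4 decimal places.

0.6368 nats

Chain rule: H(T|S) = H(S,T) − H(S).
Marginals: p(S) = (0.8300, 0.1700), p(T) = (0.4400, 0.5600).
H(S,T) = 1.0927 nats; H(S) = 0.4559 nats.
H(T|S) = 1.0927 − 0.4559 = 0.6368 nats.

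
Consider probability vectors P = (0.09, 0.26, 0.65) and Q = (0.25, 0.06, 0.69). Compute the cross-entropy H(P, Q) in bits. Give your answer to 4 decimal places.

H(P,Q) = −Σ p·log₂ q.
  −0.09·log₂(0.25) = 0.18000
  −0.26·log₂(0.06) = 1.05531
  −0.65·log₂(0.69) = 0.34797
H(P,Q) = 1.5833 bits.

1.5833 bits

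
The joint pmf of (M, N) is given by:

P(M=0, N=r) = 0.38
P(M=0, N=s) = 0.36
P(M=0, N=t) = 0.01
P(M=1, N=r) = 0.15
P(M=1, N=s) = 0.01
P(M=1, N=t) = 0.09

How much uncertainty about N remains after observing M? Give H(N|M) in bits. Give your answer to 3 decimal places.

Chain rule: H(N|M) = H(M,N) − H(M).
Marginals: p(M) = (0.7500, 0.2500), p(N) = (0.5300, 0.3700, 0.1000).
H(M,N) = 1.9171 bits; H(M) = 0.8113 bits.
H(N|M) = 1.9171 − 0.8113 = 1.106 bits.

1.106 bits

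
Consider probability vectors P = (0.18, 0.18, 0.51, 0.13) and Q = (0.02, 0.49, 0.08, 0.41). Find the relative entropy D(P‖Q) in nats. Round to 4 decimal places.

1.0106 nats

D(P‖Q) = Σ p·ln(p/q).
  0.18·ln(0.18/0.02) = 0.39550
  0.18·ln(0.18/0.49) = -0.18026
  0.51·ln(0.51/0.08) = 0.94472
  0.13·ln(0.13/0.41) = -0.14932
D(P‖Q) = 1.0106 nats.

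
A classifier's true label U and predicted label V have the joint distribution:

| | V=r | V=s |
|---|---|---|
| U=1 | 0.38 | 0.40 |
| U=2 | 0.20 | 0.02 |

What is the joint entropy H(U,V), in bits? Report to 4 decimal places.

H(U,V) = −Σ p(x,y)·log₂ p(x,y) over all 4 cells.
  cell (1,r): −0.38·log₂0.38 = 0.53045
  cell (1,s): −0.40·log₂0.40 = 0.52877
  cell (2,r): −0.20·log₂0.20 = 0.46439
  cell (2,s): −0.02·log₂0.02 = 0.11288
Sum = 1.6365 bits.

1.6365 bits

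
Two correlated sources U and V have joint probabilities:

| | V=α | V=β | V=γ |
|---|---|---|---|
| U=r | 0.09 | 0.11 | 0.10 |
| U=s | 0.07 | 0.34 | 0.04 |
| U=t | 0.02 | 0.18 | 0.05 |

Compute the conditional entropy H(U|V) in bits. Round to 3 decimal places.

Marginals: p(U) = (0.3000, 0.4500, 0.2500), p(V) = (0.1800, 0.6300, 0.1900).
H(U|V) = Σ p(V) · H(U|V=·).
  V=α: p=0.1800, H(U|V=α) = 1.3821
  V=β: p=0.6300, H(U|V=β) = 1.4362
  V=γ: p=0.1900, H(U|V=γ) = 1.4675
Weighted sum = 1.432 bits.

1.432 bits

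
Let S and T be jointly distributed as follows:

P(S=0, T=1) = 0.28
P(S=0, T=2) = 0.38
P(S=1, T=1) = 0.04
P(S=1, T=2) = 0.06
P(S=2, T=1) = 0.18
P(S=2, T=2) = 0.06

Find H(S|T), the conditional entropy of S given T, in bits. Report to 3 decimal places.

Chain rule: H(S|T) = H(S,T) − H(T).
Marginals: p(S) = (0.6600, 0.1000, 0.2400), p(T) = (0.5000, 0.5000).
H(S,T) = 2.1628 bits; H(T) = 1.0000 bits.
H(S|T) = 2.1628 − 1.0000 = 1.163 bits.

1.163 bits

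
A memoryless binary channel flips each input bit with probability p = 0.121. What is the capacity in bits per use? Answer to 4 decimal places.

0.4678 bits

Binary symmetric channel: C = 1 − h₂(ε) where h₂ is the binary entropy function.
h₂(0.121) = −0.121·log₂0.121 − 0.879·log₂0.879 = 0.5322.
C = 1 − 0.5322 = 0.4678 bits per channel use.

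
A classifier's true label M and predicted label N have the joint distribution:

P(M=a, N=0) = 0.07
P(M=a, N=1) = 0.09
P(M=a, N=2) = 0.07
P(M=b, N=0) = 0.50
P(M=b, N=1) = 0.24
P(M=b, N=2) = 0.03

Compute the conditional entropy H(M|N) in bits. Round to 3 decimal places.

0.673 bits

Marginals: p(M) = (0.2300, 0.7700), p(N) = (0.5700, 0.3300, 0.1000).
H(M|N) = Σ p(N) · H(M|N=·).
  N=0: p=0.5700, H(M|N=0) = 0.5374
  N=1: p=0.3300, H(M|N=1) = 0.8454
  N=2: p=0.1000, H(M|N=2) = 0.8813
Weighted sum = 0.673 bits.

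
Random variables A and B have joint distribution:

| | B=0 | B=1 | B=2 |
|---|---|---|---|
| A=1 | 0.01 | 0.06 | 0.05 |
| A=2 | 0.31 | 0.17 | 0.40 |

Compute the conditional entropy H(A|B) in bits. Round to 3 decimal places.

Chain rule: H(A|B) = H(A,B) − H(B).
Marginals: p(A) = (0.1200, 0.8800), p(B) = (0.3200, 0.2300, 0.4500).
H(A,B) = 2.0132 bits; H(B) = 1.5321 bits.
H(A|B) = 2.0132 − 1.5321 = 0.481 bits.

0.481 bits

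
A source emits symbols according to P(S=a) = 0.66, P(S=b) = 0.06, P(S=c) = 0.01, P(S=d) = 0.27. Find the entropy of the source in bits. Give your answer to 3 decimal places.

1.216 bits

H(S) = −Σ p·log₂ p.
  −(0.66)·log₂(0.66) = 0.3956
  −(0.06)·log₂(0.06) = 0.2435
  −(0.01)·log₂(0.01) = 0.0664
  −(0.27)·log₂(0.27) = 0.5100
Sum: 0.3956 + 0.2435 + 0.0664 + 0.5100 = 1.216 bits.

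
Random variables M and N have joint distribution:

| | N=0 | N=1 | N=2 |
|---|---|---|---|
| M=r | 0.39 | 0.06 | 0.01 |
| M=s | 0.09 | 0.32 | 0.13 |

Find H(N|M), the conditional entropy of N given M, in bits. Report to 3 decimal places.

1.066 bits

Marginals: p(M) = (0.4600, 0.5400), p(N) = (0.4800, 0.3800, 0.1400).
H(N|M) = Σ p(M) · H(N|M=·).
  M=r: p=0.4600, H(N|M=r) = 0.7053
  M=s: p=0.5400, H(N|M=s) = 1.3728
Weighted sum = 1.066 bits.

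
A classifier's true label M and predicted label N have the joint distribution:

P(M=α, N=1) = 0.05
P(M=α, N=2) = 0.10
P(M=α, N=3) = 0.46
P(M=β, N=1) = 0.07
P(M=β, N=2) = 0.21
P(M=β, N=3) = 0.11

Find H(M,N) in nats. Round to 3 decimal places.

1.494 nats

H(M,N) = −Σ p(x,y)·ln p(x,y) over all 6 cells.
  cell (α,1): −0.05·ln0.05 = 0.1498
  cell (α,2): −0.10·ln0.10 = 0.2303
  cell (α,3): −0.46·ln0.46 = 0.3572
  cell (β,1): −0.07·ln0.07 = 0.1861
  cell (β,2): −0.21·ln0.21 = 0.3277
  cell (β,3): −0.11·ln0.11 = 0.2428
Sum = 1.494 nats.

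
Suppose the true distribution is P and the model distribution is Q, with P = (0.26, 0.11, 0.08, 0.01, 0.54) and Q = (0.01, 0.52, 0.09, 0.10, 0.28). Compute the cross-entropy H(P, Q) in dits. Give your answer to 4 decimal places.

H(P,Q) = −Σ p·log₁₀ q.
  −0.26·log₁₀(0.01) = 0.52000
  −0.11·log₁₀(0.52) = 0.03124
  −0.08·log₁₀(0.09) = 0.08366
  −0.01·log₁₀(0.10) = 0.01000
  −0.54·log₁₀(0.28) = 0.29853
H(P,Q) = 0.9434 dits.

0.9434 dits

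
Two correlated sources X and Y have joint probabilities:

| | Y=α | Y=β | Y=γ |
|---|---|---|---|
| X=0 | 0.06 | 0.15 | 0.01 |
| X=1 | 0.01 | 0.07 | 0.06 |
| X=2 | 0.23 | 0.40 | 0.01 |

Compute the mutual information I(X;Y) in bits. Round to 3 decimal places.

0.148 bits

Marginals: p(X) = (0.2200, 0.1400, 0.6400), p(Y) = (0.3000, 0.6200, 0.0800).
I(X;Y) = Σ p(x,y)·log₂[p(x,y)/(p(x)p(y))].
  (0,α): 0.06·log₂(0.9091) = -0.0083
  (0,β): 0.15·log₂(1.0997) = 0.0206
  (0,γ): 0.01·log₂(0.5682) = -0.0082
  (1,α): 0.01·log₂(0.2381) = -0.0207
  (1,β): 0.07·log₂(0.8065) = -0.0217
  (1,γ): 0.06·log₂(5.3571) = 0.1453
  (2,α): 0.23·log₂(1.1979) = 0.0599
  (2,β): 0.40·log₂(1.0081) = 0.0046
  (2,γ): 0.01·log₂(0.1953) = -0.0236
Sum = 0.148 bits.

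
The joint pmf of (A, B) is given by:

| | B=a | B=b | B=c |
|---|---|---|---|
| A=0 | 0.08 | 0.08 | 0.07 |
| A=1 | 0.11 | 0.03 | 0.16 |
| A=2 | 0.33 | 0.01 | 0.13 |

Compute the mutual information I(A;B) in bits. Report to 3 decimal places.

Marginals: p(A) = (0.2300, 0.3000, 0.4700), p(B) = (0.5200, 0.1200, 0.3600).
I(A;B) = Σ p(x,y)·log₂[p(x,y)/(p(x)p(y))].
  (0,a): 0.08·log₂(0.6689) = -0.0464
  (0,b): 0.08·log₂(2.8986) = 0.1228
  (0,c): 0.07·log₂(0.8454) = -0.0170
  (1,a): 0.11·log₂(0.7051) = -0.0554
  (1,b): 0.03·log₂(0.8333) = -0.0079
  (1,c): 0.16·log₂(1.4815) = 0.0907
  (2,a): 0.33·log₂(1.3502) = 0.1430
  (2,b): 0.01·log₂(0.1773) = -0.0250
  (2,c): 0.13·log₂(0.7683) = -0.0494
Sum = 0.155 bits.

0.155 bits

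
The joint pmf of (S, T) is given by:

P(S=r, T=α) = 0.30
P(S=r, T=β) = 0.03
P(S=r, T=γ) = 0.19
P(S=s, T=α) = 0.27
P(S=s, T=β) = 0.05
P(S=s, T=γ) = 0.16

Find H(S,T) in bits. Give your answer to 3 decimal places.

2.277 bits

H(S,T) = −Σ p(x,y)·log₂ p(x,y) over all 6 cells.
  cell (r,α): −0.30·log₂0.30 = 0.5211
  cell (r,β): −0.03·log₂0.03 = 0.1518
  cell (r,γ): −0.19·log₂0.19 = 0.4552
  cell (s,α): −0.27·log₂0.27 = 0.5100
  cell (s,β): −0.05·log₂0.05 = 0.2161
  cell (s,γ): −0.16·log₂0.16 = 0.4230
Sum = 2.277 bits.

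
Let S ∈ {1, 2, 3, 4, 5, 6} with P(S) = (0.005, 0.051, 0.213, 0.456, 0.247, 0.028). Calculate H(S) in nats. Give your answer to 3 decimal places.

1.311 nats

H(S) = −Σ p·ln p.
  −(0.005)·ln(0.005) = 0.0265
  −(0.051)·ln(0.051) = 0.1518
  −(0.213)·ln(0.213) = 0.3294
  −(0.456)·ln(0.456) = 0.3581
  −(0.247)·ln(0.247) = 0.3454
  −(0.028)·ln(0.028) = 0.1001
Sum: 0.0265 + 0.1518 + 0.3294 + 0.3581 + 0.3454 + 0.1001 = 1.311 nats.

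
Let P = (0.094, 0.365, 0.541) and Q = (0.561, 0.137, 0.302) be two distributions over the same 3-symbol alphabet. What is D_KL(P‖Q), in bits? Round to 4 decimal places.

D(P‖Q) = Σ p·log₂(p/q).
  0.094·log₂(0.094/0.561) = -0.24226
  0.365·log₂(0.365/0.137) = 0.51601
  0.541·log₂(0.541/0.302) = 0.45502
D(P‖Q) = 0.7288 bits.

0.7288 bits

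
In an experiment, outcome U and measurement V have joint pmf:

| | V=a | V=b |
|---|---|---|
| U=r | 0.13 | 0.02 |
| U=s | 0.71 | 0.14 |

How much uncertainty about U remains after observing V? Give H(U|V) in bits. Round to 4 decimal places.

0.6091 bits

Marginals: p(U) = (0.1500, 0.8500), p(V) = (0.8400, 0.1600).
H(U|V) = Σ p(V) · H(U|V=·).
  V=a: p=0.8400, H(U|V=a) = 0.6216
  V=b: p=0.1600, H(U|V=b) = 0.5436
Weighted sum = 0.6091 bits.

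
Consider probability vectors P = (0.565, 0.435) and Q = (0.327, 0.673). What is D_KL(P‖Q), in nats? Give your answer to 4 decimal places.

D(P‖Q) = Σ p·ln(p/q).
  0.565·ln(0.565/0.327) = 0.30898
  0.435·ln(0.435/0.673) = -0.18983
D(P‖Q) = 0.1191 nats.

0.1191 nats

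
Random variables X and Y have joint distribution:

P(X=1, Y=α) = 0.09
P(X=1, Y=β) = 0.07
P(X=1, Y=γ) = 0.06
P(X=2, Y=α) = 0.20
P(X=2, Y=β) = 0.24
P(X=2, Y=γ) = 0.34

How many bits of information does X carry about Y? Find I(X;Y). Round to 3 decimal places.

0.018 bits

Marginals: p(X) = (0.2200, 0.7800), p(Y) = (0.2900, 0.3100, 0.4000).
I(X;Y) = H(X) + H(Y) − H(X,Y).
H(X) = 0.7602, H(Y) = 1.5705, H(X,Y) = 2.3124.
I(X;Y) = 0.7602 + 1.5705 − 2.3124 = 0.018 bits.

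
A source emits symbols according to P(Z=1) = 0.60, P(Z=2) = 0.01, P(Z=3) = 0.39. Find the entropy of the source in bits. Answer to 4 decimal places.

1.0384 bits

H(Z) = −Σ p·log₂ p.
  −(0.60)·log₂(0.60) = 0.44218
  −(0.01)·log₂(0.01) = 0.06644
  −(0.39)·log₂(0.39) = 0.52980
Sum: 0.44218 + 0.06644 + 0.52980 = 1.0384 bits.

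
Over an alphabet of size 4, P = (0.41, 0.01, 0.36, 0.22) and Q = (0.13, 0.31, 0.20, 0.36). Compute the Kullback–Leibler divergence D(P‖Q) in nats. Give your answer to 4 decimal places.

D(P‖Q) = Σ p·ln(p/q).
  0.41·ln(0.41/0.13) = 0.47094
  0.01·ln(0.01/0.31) = -0.03434
  0.36·ln(0.36/0.20) = 0.21160
  0.22·ln(0.22/0.36) = -0.10834
D(P‖Q) = 0.5399 nats.

0.5399 nats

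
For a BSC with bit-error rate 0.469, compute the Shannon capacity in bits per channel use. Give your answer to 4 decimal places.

Binary symmetric channel: C = 1 − h₂(ε) where h₂ is the binary entropy function.
h₂(0.469) = −0.469·log₂0.469 − 0.531·log₂0.531 = 0.9972.
C = 1 − 0.9972 = 0.0028 bits per channel use.

0.0028 bits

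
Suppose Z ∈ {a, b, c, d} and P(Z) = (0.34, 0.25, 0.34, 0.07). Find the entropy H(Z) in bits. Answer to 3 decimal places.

1.827 bits

H(Z) = −Σ p·log₂ p.
  −(0.34)·log₂(0.34) = 0.5292
  −(0.25)·log₂(0.25) = 0.5000
  −(0.34)·log₂(0.34) = 0.5292
  −(0.07)·log₂(0.07) = 0.2686
Sum: 0.5292 + 0.5000 + 0.5292 + 0.2686 = 1.827 bits.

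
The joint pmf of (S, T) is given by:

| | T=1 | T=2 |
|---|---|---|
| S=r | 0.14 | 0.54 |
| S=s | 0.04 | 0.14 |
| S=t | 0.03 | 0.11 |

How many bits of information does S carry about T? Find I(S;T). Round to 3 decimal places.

0.000 bits

Marginals: p(S) = (0.6800, 0.1800, 0.1400), p(T) = (0.2100, 0.7900).
I(S;T) = Σ p(x,y)·log₂[p(x,y)/(p(x)p(y))].
  (r,1): 0.14·log₂(0.9804) = -0.0040
  (r,2): 0.54·log₂(1.0052) = 0.0041
  (s,1): 0.04·log₂(1.0582) = 0.0033
  (s,2): 0.14·log₂(0.9845) = -0.0031
  (t,1): 0.03·log₂(1.0204) = 0.0009
  (t,2): 0.11·log₂(0.9946) = -0.0009
Sum = 0.000 bits.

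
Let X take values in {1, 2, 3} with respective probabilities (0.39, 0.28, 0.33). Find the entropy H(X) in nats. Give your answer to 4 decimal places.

H(X) = −Σ p·ln p.
  −(0.39)·ln(0.39) = 0.36723
  −(0.28)·ln(0.28) = 0.35643
  −(0.33)·ln(0.33) = 0.36586
Sum: 0.36723 + 0.35643 + 0.36586 = 1.0895 nats.

1.0895 nats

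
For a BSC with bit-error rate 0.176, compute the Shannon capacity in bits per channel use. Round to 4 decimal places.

Binary symmetric channel: C = 1 − h₂(ε) where h₂ is the binary entropy function.
h₂(0.176) = −0.176·log₂0.176 − 0.824·log₂0.824 = 0.6712.
C = 1 − 0.6712 = 0.3288 bits per channel use.

0.3288 bits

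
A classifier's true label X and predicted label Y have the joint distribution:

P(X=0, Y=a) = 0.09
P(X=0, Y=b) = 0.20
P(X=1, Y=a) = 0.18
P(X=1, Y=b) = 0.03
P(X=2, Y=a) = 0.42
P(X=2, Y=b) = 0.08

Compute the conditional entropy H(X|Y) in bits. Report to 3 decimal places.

Marginals: p(X) = (0.2900, 0.2100, 0.5000), p(Y) = (0.6900, 0.3100).
H(X|Y) = Σ p(Y) · H(X|Y=·).
  Y=a: p=0.6900, H(X|Y=a) = 1.3250
  Y=b: p=0.3100, H(X|Y=b) = 1.2383
Weighted sum = 1.298 bits.

1.298 bits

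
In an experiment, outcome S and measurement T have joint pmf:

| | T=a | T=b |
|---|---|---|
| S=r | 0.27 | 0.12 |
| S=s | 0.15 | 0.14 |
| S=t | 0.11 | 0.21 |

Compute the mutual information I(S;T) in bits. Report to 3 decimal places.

0.063 bits

Marginals: p(S) = (0.3900, 0.2900, 0.3200), p(T) = (0.5300, 0.4700).
I(S;T) = Σ p(x,y)·log₂[p(x,y)/(p(x)p(y))].
  (r,a): 0.27·log₂(1.3062) = 0.1041
  (r,b): 0.12·log₂(0.6547) = -0.0733
  (s,a): 0.15·log₂(0.9759) = -0.0053
  (s,b): 0.14·log₂(1.0271) = 0.0054
  (t,a): 0.11·log₂(0.6486) = -0.0687
  (t,b): 0.21·log₂(1.3963) = 0.1011
Sum = 0.063 bits.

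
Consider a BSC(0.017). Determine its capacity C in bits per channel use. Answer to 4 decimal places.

0.8758 bits

Binary symmetric channel: C = 1 − h₂(ε) where h₂ is the binary entropy function.
h₂(0.017) = −0.017·log₂0.017 − 0.983·log₂0.983 = 0.1242.
C = 1 − 0.1242 = 0.8758 bits per channel use.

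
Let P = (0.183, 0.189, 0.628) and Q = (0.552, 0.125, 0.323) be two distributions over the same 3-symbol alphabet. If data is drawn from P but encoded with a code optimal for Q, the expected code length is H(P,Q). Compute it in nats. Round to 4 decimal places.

H(P,Q) = −Σ p·ln q.
  −0.183·ln(0.552) = 0.10874
  −0.189·ln(0.125) = 0.39301
  −0.628·ln(0.323) = 0.70970
H(P,Q) = 1.2115 nats.

1.2115 nats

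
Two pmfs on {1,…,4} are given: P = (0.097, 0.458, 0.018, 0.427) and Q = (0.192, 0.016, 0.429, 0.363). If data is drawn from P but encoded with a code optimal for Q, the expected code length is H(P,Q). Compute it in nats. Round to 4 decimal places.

H(P,Q) = −Σ p·ln q.
  −0.097·ln(0.192) = 0.16008
  −0.458·ln(0.016) = 1.89391
  −0.018·ln(0.429) = 0.01523
  −0.427·ln(0.363) = 0.43270
H(P,Q) = 2.5019 nats.

2.5019 nats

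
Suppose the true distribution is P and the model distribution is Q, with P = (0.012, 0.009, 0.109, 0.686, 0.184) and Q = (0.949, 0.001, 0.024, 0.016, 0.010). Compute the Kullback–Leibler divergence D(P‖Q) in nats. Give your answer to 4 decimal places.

3.2463 nats

D(P‖Q) = Σ p·ln(p/q).
  0.012·ln(0.012/0.949) = -0.05245
  0.009·ln(0.009/0.001) = 0.01978
  0.109·ln(0.109/0.024) = 0.16495
  0.686·ln(0.686/0.016) = 2.57819
  0.184·ln(0.184/0.010) = 0.53587
D(P‖Q) = 3.2463 nats.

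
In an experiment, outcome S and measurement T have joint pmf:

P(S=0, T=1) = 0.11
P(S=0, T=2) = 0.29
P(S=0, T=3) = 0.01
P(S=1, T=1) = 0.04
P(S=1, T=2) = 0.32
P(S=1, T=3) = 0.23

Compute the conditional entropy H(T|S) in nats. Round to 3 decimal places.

0.802 nats

Chain rule: H(T|S) = H(S,T) − H(S).
Marginals: p(S) = (0.4100, 0.5900), p(T) = (0.1500, 0.6100, 0.2400).
H(S,T) = 1.4792 nats; H(S) = 0.6769 nats.
H(T|S) = 1.4792 − 0.6769 = 0.802 nats.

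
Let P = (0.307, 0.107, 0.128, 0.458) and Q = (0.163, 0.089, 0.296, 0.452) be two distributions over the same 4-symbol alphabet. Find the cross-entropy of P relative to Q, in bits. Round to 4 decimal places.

1.9264 bits

H(P,Q) = −Σ p·log₂ q.
  −0.307·log₂(0.163) = 0.80344
  −0.107·log₂(0.089) = 0.37344
  −0.128·log₂(0.296) = 0.22481
  −0.458·log₂(0.452) = 0.52469
H(P,Q) = 1.9264 bits.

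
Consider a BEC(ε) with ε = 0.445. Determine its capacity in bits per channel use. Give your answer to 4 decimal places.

0.5550 bits

Binary erasure channel: capacity C = 1 − ε.
C = 1 − 0.445 = 0.5550 bits per channel use.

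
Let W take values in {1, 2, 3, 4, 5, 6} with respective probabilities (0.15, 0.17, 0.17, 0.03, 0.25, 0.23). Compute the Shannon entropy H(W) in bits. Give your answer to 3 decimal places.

2.419 bits

H(W) = −Σ p·log₂ p.
  −(0.15)·log₂(0.15) = 0.4105
  −(0.17)·log₂(0.17) = 0.4346
  −(0.17)·log₂(0.17) = 0.4346
  −(0.03)·log₂(0.03) = 0.1518
  −(0.25)·log₂(0.25) = 0.5000
  −(0.23)·log₂(0.23) = 0.4877
Sum: 0.4105 + 0.4346 + 0.4346 + 0.1518 + 0.5000 + 0.4877 = 2.419 bits.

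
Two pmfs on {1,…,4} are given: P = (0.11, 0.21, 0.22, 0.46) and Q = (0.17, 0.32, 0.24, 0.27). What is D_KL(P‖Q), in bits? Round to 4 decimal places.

0.1293 bits

D(P‖Q) = Σ p·log₂(p/q).
  0.11·log₂(0.11/0.17) = -0.06908
  0.21·log₂(0.21/0.32) = -0.12761
  0.22·log₂(0.22/0.24) = -0.02762
  0.46·log₂(0.46/0.27) = 0.35359
D(P‖Q) = 0.1293 bits.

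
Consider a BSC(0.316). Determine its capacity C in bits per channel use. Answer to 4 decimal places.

0.1000 bits

Binary symmetric channel: C = 1 − h₂(ε) where h₂ is the binary entropy function.
h₂(0.316) = −0.316·log₂0.316 − 0.684·log₂0.684 = 0.9000.
C = 1 − 0.9000 = 0.1000 bits per channel use.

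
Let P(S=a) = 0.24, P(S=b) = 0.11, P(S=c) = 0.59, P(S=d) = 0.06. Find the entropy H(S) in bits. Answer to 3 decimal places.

H(S) = −Σ p·log₂ p.
  −(0.24)·log₂(0.24) = 0.4941
  −(0.11)·log₂(0.11) = 0.3503
  −(0.59)·log₂(0.59) = 0.4491
  −(0.06)·log₂(0.06) = 0.2435
Sum: 0.4941 + 0.3503 + 0.4491 + 0.2435 = 1.537 bits.

1.537 bits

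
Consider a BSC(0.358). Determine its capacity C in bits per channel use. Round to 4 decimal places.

0.0590 bits

Binary symmetric channel: C = 1 − h₂(ε) where h₂ is the binary entropy function.
h₂(0.358) = −0.358·log₂0.358 − 0.642·log₂0.642 = 0.9410.
C = 1 − 0.9410 = 0.0590 bits per channel use.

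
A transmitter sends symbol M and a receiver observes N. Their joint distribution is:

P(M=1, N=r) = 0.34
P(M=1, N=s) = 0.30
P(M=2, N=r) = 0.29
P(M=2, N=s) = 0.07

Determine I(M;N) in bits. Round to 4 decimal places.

0.0566 bits

Marginals: p(M) = (0.6400, 0.3600), p(N) = (0.6300, 0.3700).
I(M;N) = Σ p(x,y)·log₂[p(x,y)/(p(x)p(y))].
  (1,r): 0.34·log₂(0.8433) = -0.08363
  (1,s): 0.30·log₂(1.2669) = 0.10239
  (2,r): 0.29·log₂(1.2787) = 0.10284
  (2,s): 0.07·log₂(0.5255) = -0.06497
Sum = 0.0566 bits.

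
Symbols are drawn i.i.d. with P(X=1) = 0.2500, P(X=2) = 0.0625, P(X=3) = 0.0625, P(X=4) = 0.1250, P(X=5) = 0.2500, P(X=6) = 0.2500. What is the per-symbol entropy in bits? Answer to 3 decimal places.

2.375 bits

H(X) = −Σ p·log₂ p.
  −(0.2500)·log₂(0.2500) = 0.5000
  −(0.0625)·log₂(0.0625) = 0.2500
  −(0.0625)·log₂(0.0625) = 0.2500
  −(0.1250)·log₂(0.1250) = 0.3750
  −(0.2500)·log₂(0.2500) = 0.5000
  −(0.2500)·log₂(0.2500) = 0.5000
Sum: 0.5000 + 0.2500 + 0.2500 + 0.3750 + 0.5000 + 0.5000 = 2.375 bits.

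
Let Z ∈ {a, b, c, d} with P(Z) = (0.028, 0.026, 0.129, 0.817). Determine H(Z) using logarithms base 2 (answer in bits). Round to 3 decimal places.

0.901 bits

H(Z) = −Σ p·log₂ p.
  −(0.028)·log₂(0.028) = 0.1444
  −(0.026)·log₂(0.026) = 0.1369
  −(0.129)·log₂(0.129) = 0.3811
  −(0.817)·log₂(0.817) = 0.2382
Sum: 0.1444 + 0.1369 + 0.3811 + 0.2382 = 0.901 bits.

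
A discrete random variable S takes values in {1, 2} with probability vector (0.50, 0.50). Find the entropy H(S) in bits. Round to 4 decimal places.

1.0000 bits

H(S) = −Σ p·log₂ p.
  −(0.50)·log₂(0.50) = 0.50000
  −(0.50)·log₂(0.50) = 0.50000
Sum: 0.50000 + 0.50000 = 1.0000 bits.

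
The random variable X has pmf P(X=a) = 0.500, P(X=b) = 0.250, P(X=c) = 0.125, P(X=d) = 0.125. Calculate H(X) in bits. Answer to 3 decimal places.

1.750 bits

H(X) = −Σ p·log₂ p.
  −(0.500)·log₂(0.500) = 0.5000
  −(0.250)·log₂(0.250) = 0.5000
  −(0.125)·log₂(0.125) = 0.3750
  −(0.125)·log₂(0.125) = 0.3750
Sum: 0.5000 + 0.5000 + 0.3750 + 0.3750 = 1.750 bits.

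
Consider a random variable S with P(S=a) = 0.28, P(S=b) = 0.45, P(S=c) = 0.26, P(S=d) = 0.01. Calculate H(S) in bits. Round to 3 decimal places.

1.604 bits

H(S) = −Σ p·log₂ p.
  −(0.28)·log₂(0.28) = 0.5142
  −(0.45)·log₂(0.45) = 0.5184
  −(0.26)·log₂(0.26) = 0.5053
  −(0.01)·log₂(0.01) = 0.0664
Sum: 0.5142 + 0.5184 + 0.5053 + 0.0664 = 1.604 bits.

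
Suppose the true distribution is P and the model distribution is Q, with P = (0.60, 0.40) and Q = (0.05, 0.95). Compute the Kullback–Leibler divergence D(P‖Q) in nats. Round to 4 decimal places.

1.1449 nats

D(P‖Q) = Σ p·ln(p/q).
  0.60·ln(0.60/0.05) = 1.49094
  0.40·ln(0.40/0.95) = -0.34600
D(P‖Q) = 1.1449 nats.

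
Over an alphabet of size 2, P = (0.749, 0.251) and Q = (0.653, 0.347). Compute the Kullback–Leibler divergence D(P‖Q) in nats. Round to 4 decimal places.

D(P‖Q) = Σ p·ln(p/q).
  0.749·ln(0.749/0.653) = 0.10273
  0.251·ln(0.251/0.347) = -0.08129
D(P‖Q) = 0.0214 nats.

0.0214 nats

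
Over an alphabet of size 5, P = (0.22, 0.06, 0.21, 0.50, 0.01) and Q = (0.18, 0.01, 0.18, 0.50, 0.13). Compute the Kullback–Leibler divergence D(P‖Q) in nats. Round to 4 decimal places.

0.1584 nats

D(P‖Q) = Σ p·ln(p/q).
  0.22·ln(0.22/0.18) = 0.04415
  0.06·ln(0.06/0.01) = 0.10751
  0.21·ln(0.21/0.18) = 0.03237
  0.50·ln(0.50/0.50) = 0.00000
  0.01·ln(0.01/0.13) = -0.02565
D(P‖Q) = 0.1584 nats.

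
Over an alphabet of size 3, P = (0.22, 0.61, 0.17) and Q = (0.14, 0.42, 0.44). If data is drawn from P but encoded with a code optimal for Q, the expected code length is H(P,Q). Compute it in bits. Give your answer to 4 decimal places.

1.5888 bits

H(P,Q) = −Σ p·log₂ q.
  −0.22·log₂(0.14) = 0.62403
  −0.61·log₂(0.42) = 0.76344
  −0.17·log₂(0.44) = 0.20135
H(P,Q) = 1.5888 bits.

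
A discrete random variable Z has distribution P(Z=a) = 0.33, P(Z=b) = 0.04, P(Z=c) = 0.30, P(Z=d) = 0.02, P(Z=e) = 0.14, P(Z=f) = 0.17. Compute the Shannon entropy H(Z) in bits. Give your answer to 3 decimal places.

H(Z) = −Σ p·log₂ p.
  −(0.33)·log₂(0.33) = 0.5278
  −(0.04)·log₂(0.04) = 0.1858
  −(0.30)·log₂(0.30) = 0.5211
  −(0.02)·log₂(0.02) = 0.1129
  −(0.14)·log₂(0.14) = 0.3971
  −(0.17)·log₂(0.17) = 0.4346
Sum: 0.5278 + 0.1858 + 0.5211 + 0.1129 + 0.3971 + 0.4346 = 2.179 bits.

2.179 bits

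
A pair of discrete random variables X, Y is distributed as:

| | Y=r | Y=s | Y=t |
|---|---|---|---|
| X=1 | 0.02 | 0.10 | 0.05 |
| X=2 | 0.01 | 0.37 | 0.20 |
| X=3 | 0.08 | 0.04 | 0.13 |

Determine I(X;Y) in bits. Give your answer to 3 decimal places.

0.184 bits

Marginals: p(X) = (0.1700, 0.5800, 0.2500), p(Y) = (0.1100, 0.5100, 0.3800).
I(X;Y) = Σ p(x,y)·log₂[p(x,y)/(p(x)p(y))].
  (1,r): 0.02·log₂(1.0695) = 0.0019
  (1,s): 0.10·log₂(1.1534) = 0.0206
  (1,t): 0.05·log₂(0.7740) = -0.0185
  (2,r): 0.01·log₂(0.1567) = -0.0267
  (2,s): 0.37·log₂(1.2508) = 0.1195
  (2,t): 0.20·log₂(0.9074) = -0.0280
  (3,r): 0.08·log₂(2.9091) = 0.1232
  (3,s): 0.04·log₂(0.3137) = -0.0669
  (3,t): 0.13·log₂(1.3684) = 0.0588
Sum = 0.184 bits.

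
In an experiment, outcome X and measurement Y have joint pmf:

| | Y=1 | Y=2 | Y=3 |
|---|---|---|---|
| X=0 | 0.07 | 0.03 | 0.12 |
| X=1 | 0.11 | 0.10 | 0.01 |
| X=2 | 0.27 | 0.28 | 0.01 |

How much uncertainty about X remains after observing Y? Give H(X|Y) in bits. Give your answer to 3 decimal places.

1.184 bits

Chain rule: H(X|Y) = H(X,Y) − H(Y).
Marginals: p(X) = (0.2200, 0.2200, 0.5600), p(Y) = (0.4500, 0.4100, 0.1400).
H(X,Y) = 2.6270 bits; H(Y) = 1.4429 bits.
H(X|Y) = 2.6270 − 1.4429 = 1.184 bits.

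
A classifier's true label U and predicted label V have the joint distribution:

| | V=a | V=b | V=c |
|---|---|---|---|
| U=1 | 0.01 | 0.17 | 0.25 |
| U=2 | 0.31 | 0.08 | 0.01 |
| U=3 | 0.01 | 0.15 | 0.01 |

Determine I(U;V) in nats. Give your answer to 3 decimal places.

Marginals: p(U) = (0.4300, 0.4000, 0.1700), p(V) = (0.3300, 0.4000, 0.2700).
I(U;V) = H(U) + H(V) − H(U,V).
H(U) = 1.0307, H(V) = 1.0859, H(U,V) = 1.6817.
I(U;V) = 1.0307 + 1.0859 − 1.6817 = 0.435 nats.

0.435 nats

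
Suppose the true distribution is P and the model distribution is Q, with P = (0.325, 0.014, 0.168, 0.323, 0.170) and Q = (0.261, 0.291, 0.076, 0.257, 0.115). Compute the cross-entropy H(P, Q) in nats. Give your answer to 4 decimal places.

1.6933 nats

H(P,Q) = −Σ p·ln q.
  −0.325·ln(0.261) = 0.43655
  −0.014·ln(0.291) = 0.01728
  −0.168·ln(0.076) = 0.43294
  −0.323·ln(0.257) = 0.43885
  −0.170·ln(0.115) = 0.36768
H(P,Q) = 1.6933 nats.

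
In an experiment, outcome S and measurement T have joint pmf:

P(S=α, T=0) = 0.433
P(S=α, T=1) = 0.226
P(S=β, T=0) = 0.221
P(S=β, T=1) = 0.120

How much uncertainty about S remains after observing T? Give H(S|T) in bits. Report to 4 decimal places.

Marginals: p(S) = (0.6590, 0.3410), p(T) = (0.6540, 0.3460).
H(S|T) = Σ p(T) · H(S|T=·).
  T=0: p=0.6540, H(S|T=0) = 0.9228
  T=1: p=0.3460, H(S|T=1) = 0.9312
Weighted sum = 0.9257 bits.

0.9257 bits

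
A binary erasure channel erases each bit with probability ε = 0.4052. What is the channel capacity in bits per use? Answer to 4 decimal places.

0.5948 bits

Binary erasure channel: capacity C = 1 − ε.
C = 1 − 0.4052 = 0.5948 bits per channel use.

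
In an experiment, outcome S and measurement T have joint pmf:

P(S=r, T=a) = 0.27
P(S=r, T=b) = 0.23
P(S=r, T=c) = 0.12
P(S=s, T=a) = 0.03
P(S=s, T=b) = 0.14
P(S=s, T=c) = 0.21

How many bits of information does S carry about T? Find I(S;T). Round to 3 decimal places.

Marginals: p(S) = (0.6200, 0.3800), p(T) = (0.3000, 0.3700, 0.3300).
I(S;T) = Σ p(x,y)·log₂[p(x,y)/(p(x)p(y))].
  (r,a): 0.27·log₂(1.4516) = 0.1452
  (r,b): 0.23·log₂(1.0026) = 0.0009
  (r,c): 0.12·log₂(0.5865) = -0.0924
  (s,a): 0.03·log₂(0.2632) = -0.0578
  (s,b): 0.14·log₂(0.9957) = -0.0009
  (s,c): 0.21·log₂(1.6746) = 0.1562
Sum = 0.151 bits.

0.151 bits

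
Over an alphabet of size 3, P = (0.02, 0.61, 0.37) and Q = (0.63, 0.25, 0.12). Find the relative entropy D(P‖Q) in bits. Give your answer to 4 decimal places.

D(P‖Q) = Σ p·log₂(p/q).
  0.02·log₂(0.02/0.63) = -0.09955
  0.61·log₂(0.61/0.25) = 0.78500
  0.37·log₂(0.37/0.12) = 0.60106
D(P‖Q) = 1.2865 bits.

1.2865 bits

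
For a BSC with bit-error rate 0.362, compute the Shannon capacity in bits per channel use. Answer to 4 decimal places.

Binary symmetric channel: C = 1 − h₂(ε) where h₂ is the binary entropy function.
h₂(0.362) = −0.362·log₂0.362 − 0.638·log₂0.638 = 0.9443.
C = 1 − 0.9443 = 0.0557 bits per channel use.

0.0557 bits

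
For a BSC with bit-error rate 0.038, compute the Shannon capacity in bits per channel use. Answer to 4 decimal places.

0.7670 bits

Binary symmetric channel: C = 1 − h₂(ε) where h₂ is the binary entropy function.
h₂(0.038) = −0.038·log₂0.038 − 0.962·log₂0.962 = 0.2330.
C = 1 − 0.2330 = 0.7670 bits per channel use.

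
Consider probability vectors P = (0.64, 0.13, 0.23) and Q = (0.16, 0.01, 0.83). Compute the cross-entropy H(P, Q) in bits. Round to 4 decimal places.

H(P,Q) = −Σ p·log₂ q.
  −0.64·log₂(0.16) = 1.69207
  −0.13·log₂(0.01) = 0.86370
  −0.23·log₂(0.83) = 0.06183
H(P,Q) = 2.6176 bits.

2.6176 bits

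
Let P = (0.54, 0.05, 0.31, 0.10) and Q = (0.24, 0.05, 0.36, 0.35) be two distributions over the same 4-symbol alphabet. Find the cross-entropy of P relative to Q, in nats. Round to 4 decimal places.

1.3421 nats

H(P,Q) = −Σ p·ln q.
  −0.54·ln(0.24) = 0.77064
  −0.05·ln(0.05) = 0.14979
  −0.31·ln(0.36) = 0.31671
  −0.10·ln(0.35) = 0.10498
H(P,Q) = 1.3421 nats.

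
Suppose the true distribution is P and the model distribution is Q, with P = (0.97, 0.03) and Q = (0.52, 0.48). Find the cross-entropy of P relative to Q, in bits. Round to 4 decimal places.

H(P,Q) = −Σ p·log₂ q.
  −0.97·log₂(0.52) = 0.91511
  −0.03·log₂(0.48) = 0.03177
H(P,Q) = 0.9469 bits.

0.9469 bits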